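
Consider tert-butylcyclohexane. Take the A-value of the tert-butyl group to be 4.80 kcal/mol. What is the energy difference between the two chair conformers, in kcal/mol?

4.80 kcal/mol

A monosubstituted cyclohexane has one chair with the tert-butyl group axial (E = A = 4.80 kcal/mol) and one with it equatorial (E = 0).
ΔE = 4.80 − 0 = 4.80 kcal/mol.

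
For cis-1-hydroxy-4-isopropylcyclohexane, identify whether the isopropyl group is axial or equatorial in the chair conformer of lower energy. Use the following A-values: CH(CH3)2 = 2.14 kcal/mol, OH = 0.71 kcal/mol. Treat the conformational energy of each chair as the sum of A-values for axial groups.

C1 and C4 have opposite parity, so for the cis isomer the two substituents are one axial and one equatorial in each chair.
Chair I (isopropyl axial, hydroxyl equatorial): E = 2.14 kcal/mol.
Chair II (isopropyl equatorial, hydroxyl axial): E = 0.71 kcal/mol.
Chair II is the more stable (lower-energy) conformer, and in that chair the isopropyl group is equatorial.

equatorial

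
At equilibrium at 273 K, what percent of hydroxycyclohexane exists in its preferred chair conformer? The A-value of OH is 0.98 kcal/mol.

One chair has the hydroxyl group axial (E = 0.98 kcal/mol) and the other has it equatorial (E = 0).
ΔG = 0.98 kcal/mol between the two chairs.
K = exp(ΔG/RT) with R = 1.987×10⁻³ kcal mol⁻¹ K⁻¹ and T = 273 K gives K ≈ 6.09.
Fraction in the lower-energy chair = K/(K+1) = 85.9%.

85.9%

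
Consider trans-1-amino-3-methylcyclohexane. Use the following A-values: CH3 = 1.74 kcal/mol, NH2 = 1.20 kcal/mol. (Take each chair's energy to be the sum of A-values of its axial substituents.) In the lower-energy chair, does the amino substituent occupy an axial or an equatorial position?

axial

C1 and C3 have the same parity, so for the trans isomer the two substituents are one axial and one equatorial in each chair.
Chair I (methyl axial, amino equatorial): E = 1.74 kcal/mol.
Chair II (methyl equatorial, amino axial): E = 1.20 kcal/mol.
Chair II is the more stable (lower-energy) conformer, and in that chair the amino group is axial.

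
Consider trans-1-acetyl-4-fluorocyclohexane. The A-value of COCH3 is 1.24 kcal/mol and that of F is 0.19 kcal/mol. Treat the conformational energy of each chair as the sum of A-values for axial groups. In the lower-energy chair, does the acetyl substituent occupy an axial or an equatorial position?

equatorial

C1 and C4 have opposite parity, so for the trans isomer the two substituents are e,e in one chair and a,a in the other.
Chair I (acetyl axial, fluoro axial): E = 1.43 kcal/mol.
Chair II (acetyl equatorial, fluoro equatorial): E = 0.00 kcal/mol.
Chair II is the more stable (lower-energy) conformer, and in that chair the acetyl group is equatorial.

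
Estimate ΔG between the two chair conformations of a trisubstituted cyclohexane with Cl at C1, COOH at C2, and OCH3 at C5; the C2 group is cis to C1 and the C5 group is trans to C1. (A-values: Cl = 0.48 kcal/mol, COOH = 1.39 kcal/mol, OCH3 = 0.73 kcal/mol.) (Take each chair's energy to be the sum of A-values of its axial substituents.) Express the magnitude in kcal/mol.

1.64 kcal/mol

Chair I (chloro axial, carboxyl equatorial, methoxy equatorial): E = 0.48 kcal/mol.
Chair II (chloro equatorial, carboxyl axial, methoxy axial): E = 2.12 kcal/mol.
ΔE = 2.12 − 0.48 = 1.64 kcal/mol; chair I is more stable.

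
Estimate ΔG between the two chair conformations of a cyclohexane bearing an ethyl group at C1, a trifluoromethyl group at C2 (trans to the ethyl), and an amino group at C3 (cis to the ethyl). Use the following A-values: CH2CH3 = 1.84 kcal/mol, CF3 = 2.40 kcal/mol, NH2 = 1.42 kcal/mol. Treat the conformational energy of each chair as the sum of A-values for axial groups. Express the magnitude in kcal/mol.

Chair I (ethyl axial, trifluoromethyl axial, amino axial): E = 5.66 kcal/mol.
Chair II (ethyl equatorial, trifluoromethyl equatorial, amino equatorial): E = 0.00 kcal/mol.
ΔE = 5.66 − 0.00 = 5.66 kcal/mol; chair II is more stable.

5.66 kcal/mol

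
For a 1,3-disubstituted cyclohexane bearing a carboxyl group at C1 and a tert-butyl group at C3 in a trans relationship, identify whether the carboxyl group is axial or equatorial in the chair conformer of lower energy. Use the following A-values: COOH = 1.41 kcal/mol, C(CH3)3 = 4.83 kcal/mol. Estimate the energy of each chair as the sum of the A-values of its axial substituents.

C1 and C3 have the same parity, so for the trans isomer the two substituents are one axial and one equatorial in each chair.
Chair I (carboxyl axial, tert-butyl equatorial): E = 1.41 kcal/mol.
Chair II (carboxyl equatorial, tert-butyl axial): E = 4.83 kcal/mol.
Chair I is the more stable (lower-energy) conformer, and in that chair the carboxyl group is axial.

axial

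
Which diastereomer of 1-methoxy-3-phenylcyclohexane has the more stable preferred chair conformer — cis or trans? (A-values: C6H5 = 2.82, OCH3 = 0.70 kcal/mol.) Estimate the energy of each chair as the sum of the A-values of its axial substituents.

cis

At 1,3 positions (parity same): cis → (e,e or a,a); trans → (a,e or e,a).
Best chair for cis: E = 0.00 kcal/mol; best chair for trans: E = 0.70 kcal/mol.
The cis isomer is lower by 0.70 kcal/mol.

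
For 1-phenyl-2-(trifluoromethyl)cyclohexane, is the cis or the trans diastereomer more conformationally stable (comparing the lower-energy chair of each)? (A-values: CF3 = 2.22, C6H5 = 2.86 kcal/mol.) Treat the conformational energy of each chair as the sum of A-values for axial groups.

At 1,2 positions (parity opposite): cis → (a,e or e,a); trans → (e,e or a,a).
Best chair for cis: E = 2.22 kcal/mol; best chair for trans: E = 0.00 kcal/mol.
The trans isomer is lower by 2.22 kcal/mol.

trans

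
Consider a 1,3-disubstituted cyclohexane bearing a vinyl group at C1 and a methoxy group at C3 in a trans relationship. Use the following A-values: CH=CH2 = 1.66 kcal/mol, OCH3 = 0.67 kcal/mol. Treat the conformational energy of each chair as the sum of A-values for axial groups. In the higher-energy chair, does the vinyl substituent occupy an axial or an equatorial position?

C1 and C3 have the same parity, so for the trans isomer the two substituents are one axial and one equatorial in each chair.
Chair I (vinyl axial, methoxy equatorial): E = 1.66 kcal/mol.
Chair II (vinyl equatorial, methoxy axial): E = 0.67 kcal/mol.
Chair I is the less stable (higher-energy) conformer, and in that chair the vinyl group is axial.

axial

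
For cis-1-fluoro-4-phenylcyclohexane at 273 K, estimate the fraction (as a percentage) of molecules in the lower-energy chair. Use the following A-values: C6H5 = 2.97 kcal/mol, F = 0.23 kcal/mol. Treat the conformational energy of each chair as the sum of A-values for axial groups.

99.4%

C1 and C4 have opposite parity, so for the cis isomer the two substituents are one axial and one equatorial in each chair.
Chair I (phenyl axial, fluoro equatorial): E = 2.97 kcal/mol; chair II (phenyl equatorial, fluoro axial): E = 0.23 kcal/mol.
ΔG = 2.74 kcal/mol between the two chairs.
K = exp(ΔG/RT) with R = 1.987×10⁻³ kcal mol⁻¹ K⁻¹ and T = 273 K gives K ≈ 156.
Fraction in the lower-energy chair = K/(K+1) = 99.4%.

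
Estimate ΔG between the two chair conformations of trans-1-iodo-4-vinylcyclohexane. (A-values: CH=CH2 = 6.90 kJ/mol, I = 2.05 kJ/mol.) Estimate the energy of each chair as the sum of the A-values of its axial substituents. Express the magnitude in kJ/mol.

8.95 kJ/mol

C1 and C4 have opposite parity, so for the trans isomer the two substituents are e,e in one chair and a,a in the other.
Chair I (vinyl axial, iodo axial): E = 8.95 kJ/mol.
Chair II (vinyl equatorial, iodo equatorial): E = 0.00 kJ/mol.
ΔE = 8.95 − 0.00 = 8.95 kJ/mol; chair II is more stable.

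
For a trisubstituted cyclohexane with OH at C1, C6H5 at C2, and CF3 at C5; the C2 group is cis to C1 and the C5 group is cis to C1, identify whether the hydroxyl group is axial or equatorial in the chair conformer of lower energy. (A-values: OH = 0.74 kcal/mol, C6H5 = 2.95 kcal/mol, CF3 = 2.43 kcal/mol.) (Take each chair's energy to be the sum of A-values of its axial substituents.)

Chair I (hydroxyl axial, phenyl equatorial, trifluoromethyl axial): E = 3.17 kcal/mol.
Chair II (hydroxyl equatorial, phenyl axial, trifluoromethyl equatorial): E = 2.95 kcal/mol.
Chair II is the more stable (lower-energy) conformer, and in that chair the hydroxyl group is equatorial.

equatorial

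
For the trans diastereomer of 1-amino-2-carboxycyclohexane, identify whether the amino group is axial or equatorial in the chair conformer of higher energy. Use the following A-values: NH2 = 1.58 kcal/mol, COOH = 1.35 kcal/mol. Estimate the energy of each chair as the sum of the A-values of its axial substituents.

axial

C1 and C2 have opposite parity, so for the trans isomer the two substituents are e,e in one chair and a,a in the other.
Chair I (amino axial, carboxyl axial): E = 2.93 kcal/mol.
Chair II (amino equatorial, carboxyl equatorial): E = 0.00 kcal/mol.
Chair I is the less stable (higher-energy) conformer, and in that chair the amino group is axial.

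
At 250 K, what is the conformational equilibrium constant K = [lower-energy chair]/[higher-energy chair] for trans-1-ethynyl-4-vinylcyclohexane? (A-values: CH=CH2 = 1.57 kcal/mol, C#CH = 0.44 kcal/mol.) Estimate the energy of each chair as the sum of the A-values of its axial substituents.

K ≈ 57.2

C1 and C4 have opposite parity, so for the trans isomer the two substituents are e,e in one chair and a,a in the other.
Chair I (vinyl axial, ethynyl axial): E = 2.01 kcal/mol; chair II (vinyl equatorial, ethynyl equatorial): E = 0.00 kcal/mol.
ΔG = 2.01 kcal/mol between the two chairs.
K = exp(ΔG/RT) with R = 1.987×10⁻³ kcal mol⁻¹ K⁻¹ and T = 250 K gives K ≈ 57.2.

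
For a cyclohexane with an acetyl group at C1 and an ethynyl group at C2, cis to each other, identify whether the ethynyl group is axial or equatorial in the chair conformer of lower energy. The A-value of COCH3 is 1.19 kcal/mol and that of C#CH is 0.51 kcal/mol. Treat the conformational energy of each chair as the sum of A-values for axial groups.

axial

C1 and C2 have opposite parity, so for the cis isomer the two substituents are one axial and one equatorial in each chair.
Chair I (acetyl axial, ethynyl equatorial): E = 1.19 kcal/mol.
Chair II (acetyl equatorial, ethynyl axial): E = 0.51 kcal/mol.
Chair II is the more stable (lower-energy) conformer, and in that chair the ethynyl group is axial.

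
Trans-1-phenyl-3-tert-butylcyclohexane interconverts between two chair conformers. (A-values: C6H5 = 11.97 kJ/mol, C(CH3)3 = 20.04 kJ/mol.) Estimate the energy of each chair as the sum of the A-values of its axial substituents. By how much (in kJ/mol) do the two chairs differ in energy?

C1 and C3 have the same parity, so for the trans isomer the two substituents are one axial and one equatorial in each chair.
Chair I (phenyl axial, tert-butyl equatorial): E = 11.97 kJ/mol.
Chair II (phenyl equatorial, tert-butyl axial): E = 20.04 kJ/mol.
ΔE = 20.04 − 11.97 = 8.07 kJ/mol; chair I is more stable.

8.07 kJ/mol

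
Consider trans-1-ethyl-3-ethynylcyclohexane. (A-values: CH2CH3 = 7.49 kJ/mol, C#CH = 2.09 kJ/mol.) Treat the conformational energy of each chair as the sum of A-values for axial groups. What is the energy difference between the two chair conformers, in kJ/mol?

5.40 kJ/mol

C1 and C3 have the same parity, so for the trans isomer the two substituents are one axial and one equatorial in each chair.
Chair I (ethyl axial, ethynyl equatorial): E = 7.49 kJ/mol.
Chair II (ethyl equatorial, ethynyl axial): E = 2.09 kJ/mol.
ΔE = 7.49 − 2.09 = 5.40 kJ/mol; chair II is more stable.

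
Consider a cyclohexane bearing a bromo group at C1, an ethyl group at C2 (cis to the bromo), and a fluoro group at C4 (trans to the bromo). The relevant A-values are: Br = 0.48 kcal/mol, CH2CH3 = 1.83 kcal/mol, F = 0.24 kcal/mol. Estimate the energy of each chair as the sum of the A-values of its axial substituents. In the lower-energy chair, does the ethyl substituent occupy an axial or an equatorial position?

Chair I (bromo axial, ethyl equatorial, fluoro axial): E = 0.72 kcal/mol.
Chair II (bromo equatorial, ethyl axial, fluoro equatorial): E = 1.83 kcal/mol.
Chair I is the more stable (lower-energy) conformer, and in that chair the ethyl group is equatorial.

equatorial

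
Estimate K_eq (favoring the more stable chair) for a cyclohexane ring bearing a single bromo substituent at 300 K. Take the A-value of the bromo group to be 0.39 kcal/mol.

One chair has the bromo group axial (E = 0.39 kcal/mol) and the other has it equatorial (E = 0).
ΔG = 0.39 kcal/mol between the two chairs.
K = exp(ΔG/RT) with R = 1.987×10⁻³ kcal mol⁻¹ K⁻¹ and T = 300 K gives K ≈ 1.92.

K ≈ 1.92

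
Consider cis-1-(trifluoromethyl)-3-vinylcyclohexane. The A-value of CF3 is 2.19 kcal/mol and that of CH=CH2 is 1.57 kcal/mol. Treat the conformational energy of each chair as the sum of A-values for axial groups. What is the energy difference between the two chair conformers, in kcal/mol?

3.76 kcal/mol

C1 and C3 have the same parity, so for the cis isomer the two substituents are e,e in one chair and a,a in the other.
Chair I (trifluoromethyl axial, vinyl axial): E = 3.76 kcal/mol.
Chair II (trifluoromethyl equatorial, vinyl equatorial): E = 0.00 kcal/mol.
ΔE = 3.76 − 0.00 = 3.76 kcal/mol; chair II is more stable.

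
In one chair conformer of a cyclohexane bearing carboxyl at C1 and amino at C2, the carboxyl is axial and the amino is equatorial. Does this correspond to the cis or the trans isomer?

C1 and C2 have opposite parity, so their axial bonds point in opposite directions.
With opposite-parity carbons, two substituents on the same face are one axial and one equatorial; opposite faces give both axial or both equatorial.
Here the groups are axial/equatorial → same face → cis.

cis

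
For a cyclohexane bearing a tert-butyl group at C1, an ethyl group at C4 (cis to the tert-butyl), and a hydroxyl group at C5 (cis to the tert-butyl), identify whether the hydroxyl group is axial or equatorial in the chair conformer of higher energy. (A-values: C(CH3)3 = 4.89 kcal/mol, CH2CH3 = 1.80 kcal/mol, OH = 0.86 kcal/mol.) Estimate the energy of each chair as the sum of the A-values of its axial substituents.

Chair I (tert-butyl axial, ethyl equatorial, hydroxyl axial): E = 5.75 kcal/mol.
Chair II (tert-butyl equatorial, ethyl axial, hydroxyl equatorial): E = 1.80 kcal/mol.
Chair I is the less stable (higher-energy) conformer, and in that chair the hydroxyl group is axial.

axial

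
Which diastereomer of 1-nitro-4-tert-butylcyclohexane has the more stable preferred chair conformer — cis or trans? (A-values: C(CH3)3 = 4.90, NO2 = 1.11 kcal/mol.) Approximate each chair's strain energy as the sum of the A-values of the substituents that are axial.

At 1,4 positions (parity opposite): cis → (a,e or e,a); trans → (e,e or a,a).
Best chair for cis: E = 1.11 kcal/mol; best chair for trans: E = 0.00 kcal/mol.
The trans isomer is lower by 1.11 kcal/mol.

trans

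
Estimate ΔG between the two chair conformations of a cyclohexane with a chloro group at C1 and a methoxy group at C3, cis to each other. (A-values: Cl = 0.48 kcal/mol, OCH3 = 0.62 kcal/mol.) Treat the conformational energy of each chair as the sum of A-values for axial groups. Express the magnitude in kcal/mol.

1.10 kcal/mol

C1 and C3 have the same parity, so for the cis isomer the two substituents are e,e in one chair and a,a in the other.
Chair I (chloro axial, methoxy axial): E = 1.10 kcal/mol.
Chair II (chloro equatorial, methoxy equatorial): E = 0.00 kcal/mol.
ΔE = 1.10 − 0.00 = 1.10 kcal/mol; chair II is more stable.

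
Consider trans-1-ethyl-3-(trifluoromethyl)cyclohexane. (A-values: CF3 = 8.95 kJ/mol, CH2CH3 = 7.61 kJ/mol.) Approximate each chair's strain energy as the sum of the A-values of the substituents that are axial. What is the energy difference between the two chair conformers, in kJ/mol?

1.34 kJ/mol

C1 and C3 have the same parity, so for the trans isomer the two substituents are one axial and one equatorial in each chair.
Chair I (trifluoromethyl axial, ethyl equatorial): E = 8.95 kJ/mol.
Chair II (trifluoromethyl equatorial, ethyl axial): E = 7.61 kJ/mol.
ΔE = 8.95 − 7.61 = 1.34 kJ/mol; chair II is more stable.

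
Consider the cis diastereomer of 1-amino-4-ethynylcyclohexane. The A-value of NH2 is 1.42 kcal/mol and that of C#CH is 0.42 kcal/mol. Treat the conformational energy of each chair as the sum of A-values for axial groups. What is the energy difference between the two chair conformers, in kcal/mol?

C1 and C4 have opposite parity, so for the cis isomer the two substituents are one axial and one equatorial in each chair.
Chair I (amino axial, ethynyl equatorial): E = 1.42 kcal/mol.
Chair II (amino equatorial, ethynyl axial): E = 0.42 kcal/mol.
ΔE = 1.42 − 0.42 = 1.00 kcal/mol; chair II is more stable.

1.00 kcal/mol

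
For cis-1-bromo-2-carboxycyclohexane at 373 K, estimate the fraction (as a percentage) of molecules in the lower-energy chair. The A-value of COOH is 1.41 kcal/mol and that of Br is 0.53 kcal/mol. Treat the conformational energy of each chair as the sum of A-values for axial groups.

C1 and C2 have opposite parity, so for the cis isomer the two substituents are one axial and one equatorial in each chair.
Chair I (carboxyl axial, bromo equatorial): E = 1.41 kcal/mol; chair II (carboxyl equatorial, bromo axial): E = 0.53 kcal/mol.
ΔG = 0.88 kcal/mol between the two chairs.
K = exp(ΔG/RT) with R = 1.987×10⁻³ kcal mol⁻¹ K⁻¹ and T = 373 K gives K ≈ 3.28.
Fraction in the lower-energy chair = K/(K+1) = 76.6%.

76.6%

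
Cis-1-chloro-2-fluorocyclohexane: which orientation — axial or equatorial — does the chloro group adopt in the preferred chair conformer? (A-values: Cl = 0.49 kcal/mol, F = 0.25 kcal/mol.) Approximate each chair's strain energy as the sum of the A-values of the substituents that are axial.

equatorial

C1 and C2 have opposite parity, so for the cis isomer the two substituents are one axial and one equatorial in each chair.
Chair I (chloro axial, fluoro equatorial): E = 0.49 kcal/mol.
Chair II (chloro equatorial, fluoro axial): E = 0.25 kcal/mol.
Chair II is the more stable (lower-energy) conformer, and in that chair the chloro group is equatorial.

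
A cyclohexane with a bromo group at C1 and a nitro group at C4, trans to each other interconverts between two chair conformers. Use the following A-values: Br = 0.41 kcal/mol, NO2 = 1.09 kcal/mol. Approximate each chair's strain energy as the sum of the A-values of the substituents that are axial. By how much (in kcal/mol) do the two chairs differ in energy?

C1 and C4 have opposite parity, so for the trans isomer the two substituents are e,e in one chair and a,a in the other.
Chair I (bromo axial, nitro axial): E = 1.50 kcal/mol.
Chair II (bromo equatorial, nitro equatorial): E = 0.00 kcal/mol.
ΔE = 1.50 − 0.00 = 1.50 kcal/mol; chair II is more stable.

1.50 kcal/mol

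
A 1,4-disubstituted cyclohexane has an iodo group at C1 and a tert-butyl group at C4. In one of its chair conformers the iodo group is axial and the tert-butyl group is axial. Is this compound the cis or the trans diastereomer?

C1 and C4 have opposite parity, so their axial bonds point in opposite directions.
With opposite-parity carbons, two substituents on the same face are one axial and one equatorial; opposite faces give both axial or both equatorial.
Here the groups are axial/axial → opposite face → trans.

trans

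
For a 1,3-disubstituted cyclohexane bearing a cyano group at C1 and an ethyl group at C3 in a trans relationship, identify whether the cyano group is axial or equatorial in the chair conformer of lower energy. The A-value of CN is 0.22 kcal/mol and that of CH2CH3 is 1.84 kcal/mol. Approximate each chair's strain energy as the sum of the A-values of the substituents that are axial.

C1 and C3 have the same parity, so for the trans isomer the two substituents are one axial and one equatorial in each chair.
Chair I (cyano axial, ethyl equatorial): E = 0.22 kcal/mol.
Chair II (cyano equatorial, ethyl axial): E = 1.84 kcal/mol.
Chair I is the more stable (lower-energy) conformer, and in that chair the cyano group is axial.

axial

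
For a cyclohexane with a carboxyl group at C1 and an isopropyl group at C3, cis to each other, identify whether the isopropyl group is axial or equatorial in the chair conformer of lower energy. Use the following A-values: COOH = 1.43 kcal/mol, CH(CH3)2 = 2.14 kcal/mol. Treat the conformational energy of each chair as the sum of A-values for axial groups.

C1 and C3 have the same parity, so for the cis isomer the two substituents are e,e in one chair and a,a in the other.
Chair I (carboxyl axial, isopropyl axial): E = 3.57 kcal/mol.
Chair II (carboxyl equatorial, isopropyl equatorial): E = 0.00 kcal/mol.
Chair II is the more stable (lower-energy) conformer, and in that chair the isopropyl group is equatorial.

equatorial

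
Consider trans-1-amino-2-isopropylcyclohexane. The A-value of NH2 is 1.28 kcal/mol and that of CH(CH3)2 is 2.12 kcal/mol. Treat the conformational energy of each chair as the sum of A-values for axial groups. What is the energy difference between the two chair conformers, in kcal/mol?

C1 and C2 have opposite parity, so for the trans isomer the two substituents are e,e in one chair and a,a in the other.
Chair I (amino axial, isopropyl axial): E = 3.40 kcal/mol.
Chair II (amino equatorial, isopropyl equatorial): E = 0.00 kcal/mol.
ΔE = 3.40 − 0.00 = 3.40 kcal/mol; chair II is more stable.

3.40 kcal/mol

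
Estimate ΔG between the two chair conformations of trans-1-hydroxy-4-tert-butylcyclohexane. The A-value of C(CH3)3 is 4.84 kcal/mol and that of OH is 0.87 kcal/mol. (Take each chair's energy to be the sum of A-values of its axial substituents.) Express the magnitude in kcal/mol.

5.71 kcal/mol

C1 and C4 have opposite parity, so for the trans isomer the two substituents are e,e in one chair and a,a in the other.
Chair I (tert-butyl axial, hydroxyl axial): E = 5.71 kcal/mol.
Chair II (tert-butyl equatorial, hydroxyl equatorial): E = 0.00 kcal/mol.
ΔE = 5.71 − 0.00 = 5.71 kcal/mol; chair II is more stable.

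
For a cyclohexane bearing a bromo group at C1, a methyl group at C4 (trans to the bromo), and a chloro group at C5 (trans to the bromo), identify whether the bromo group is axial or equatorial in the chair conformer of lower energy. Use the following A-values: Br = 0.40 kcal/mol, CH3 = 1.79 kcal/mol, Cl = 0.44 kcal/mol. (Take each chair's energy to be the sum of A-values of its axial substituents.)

equatorial

Chair I (bromo axial, methyl axial, chloro equatorial): E = 2.19 kcal/mol.
Chair II (bromo equatorial, methyl equatorial, chloro axial): E = 0.44 kcal/mol.
Chair II is the more stable (lower-energy) conformer, and in that chair the bromo group is equatorial.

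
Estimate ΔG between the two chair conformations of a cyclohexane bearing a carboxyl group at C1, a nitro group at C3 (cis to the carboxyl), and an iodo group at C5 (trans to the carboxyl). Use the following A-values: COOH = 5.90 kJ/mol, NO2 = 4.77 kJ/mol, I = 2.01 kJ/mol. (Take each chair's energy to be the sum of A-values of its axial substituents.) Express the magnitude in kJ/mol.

Chair I (carboxyl axial, nitro axial, iodo equatorial): E = 10.67 kJ/mol.
Chair II (carboxyl equatorial, nitro equatorial, iodo axial): E = 2.01 kJ/mol.
ΔE = 10.67 − 2.01 = 8.66 kJ/mol; chair II is more stable.

8.66 kJ/mol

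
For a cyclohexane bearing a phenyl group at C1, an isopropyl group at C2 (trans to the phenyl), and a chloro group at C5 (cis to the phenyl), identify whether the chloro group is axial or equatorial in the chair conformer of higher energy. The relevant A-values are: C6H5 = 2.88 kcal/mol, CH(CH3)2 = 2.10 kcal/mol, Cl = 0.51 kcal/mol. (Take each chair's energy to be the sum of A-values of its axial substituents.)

Chair I (phenyl axial, isopropyl axial, chloro axial): E = 5.49 kcal/mol.
Chair II (phenyl equatorial, isopropyl equatorial, chloro equatorial): E = 0.00 kcal/mol.
Chair I is the less stable (higher-energy) conformer, and in that chair the chloro group is axial.

axial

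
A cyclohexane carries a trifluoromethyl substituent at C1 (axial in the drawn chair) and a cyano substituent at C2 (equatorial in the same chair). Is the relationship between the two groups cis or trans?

C1 and C2 have opposite parity, so their axial bonds point in opposite directions.
With opposite-parity carbons, two substituents on the same face are one axial and one equatorial; opposite faces give both axial or both equatorial.
Here the groups are axial/equatorial → same face → cis.

cis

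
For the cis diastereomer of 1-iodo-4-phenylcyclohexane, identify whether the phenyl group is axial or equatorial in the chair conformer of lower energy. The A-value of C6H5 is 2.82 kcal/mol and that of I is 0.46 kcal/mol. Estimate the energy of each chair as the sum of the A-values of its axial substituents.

C1 and C4 have opposite parity, so for the cis isomer the two substituents are one axial and one equatorial in each chair.
Chair I (phenyl axial, iodo equatorial): E = 2.82 kcal/mol.
Chair II (phenyl equatorial, iodo axial): E = 0.46 kcal/mol.
Chair II is the more stable (lower-energy) conformer, and in that chair the phenyl group is equatorial.

equatorial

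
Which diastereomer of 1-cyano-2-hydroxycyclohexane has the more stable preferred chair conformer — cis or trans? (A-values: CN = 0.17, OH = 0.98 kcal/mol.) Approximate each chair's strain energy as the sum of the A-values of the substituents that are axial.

trans

At 1,2 positions (parity opposite): cis → (a,e or e,a); trans → (e,e or a,a).
Best chair for cis: E = 0.17 kcal/mol; best chair for trans: E = 0.00 kcal/mol.
The trans isomer is lower by 0.17 kcal/mol.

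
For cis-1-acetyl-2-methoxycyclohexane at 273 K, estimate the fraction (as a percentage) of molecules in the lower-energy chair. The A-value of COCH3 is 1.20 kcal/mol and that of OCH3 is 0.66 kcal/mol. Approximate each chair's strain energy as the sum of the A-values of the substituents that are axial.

C1 and C2 have opposite parity, so for the cis isomer the two substituents are one axial and one equatorial in each chair.
Chair I (acetyl axial, methoxy equatorial): E = 1.20 kcal/mol; chair II (acetyl equatorial, methoxy axial): E = 0.66 kcal/mol.
ΔG = 0.54 kcal/mol between the two chairs.
K = exp(ΔG/RT) with R = 1.987×10⁻³ kcal mol⁻¹ K⁻¹ and T = 273 K gives K ≈ 2.71.
Fraction in the lower-energy chair = K/(K+1) = 73.0%.

73.0%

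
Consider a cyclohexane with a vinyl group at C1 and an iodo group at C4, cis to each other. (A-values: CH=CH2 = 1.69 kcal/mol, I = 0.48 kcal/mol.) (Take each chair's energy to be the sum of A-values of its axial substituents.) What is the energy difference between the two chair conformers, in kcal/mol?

C1 and C4 have opposite parity, so for the cis isomer the two substituents are one axial and one equatorial in each chair.
Chair I (vinyl axial, iodo equatorial): E = 1.69 kcal/mol.
Chair II (vinyl equatorial, iodo axial): E = 0.48 kcal/mol.
ΔE = 1.69 − 0.48 = 1.21 kcal/mol; chair II is more stable.

1.21 kcal/mol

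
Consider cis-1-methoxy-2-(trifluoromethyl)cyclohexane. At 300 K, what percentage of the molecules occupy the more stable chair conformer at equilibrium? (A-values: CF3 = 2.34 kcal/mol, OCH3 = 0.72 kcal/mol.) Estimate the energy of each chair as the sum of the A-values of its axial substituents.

C1 and C2 have opposite parity, so for the cis isomer the two substituents are one axial and one equatorial in each chair.
Chair I (trifluoromethyl axial, methoxy equatorial): E = 2.34 kcal/mol; chair II (trifluoromethyl equatorial, methoxy axial): E = 0.72 kcal/mol.
ΔG = 1.62 kcal/mol between the two chairs.
K = exp(ΔG/RT) with R = 1.987×10⁻³ kcal mol⁻¹ K⁻¹ and T = 300 K gives K ≈ 15.1.
Fraction in the lower-energy chair = K/(K+1) = 93.8%.

93.8%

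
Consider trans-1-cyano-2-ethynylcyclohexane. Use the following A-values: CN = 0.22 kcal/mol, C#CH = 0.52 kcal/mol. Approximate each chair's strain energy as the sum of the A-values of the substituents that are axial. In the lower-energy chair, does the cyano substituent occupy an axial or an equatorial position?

equatorial

C1 and C2 have opposite parity, so for the trans isomer the two substituents are e,e in one chair and a,a in the other.
Chair I (cyano axial, ethynyl axial): E = 0.74 kcal/mol.
Chair II (cyano equatorial, ethynyl equatorial): E = 0.00 kcal/mol.
Chair II is the more stable (lower-energy) conformer, and in that chair the cyano group is equatorial.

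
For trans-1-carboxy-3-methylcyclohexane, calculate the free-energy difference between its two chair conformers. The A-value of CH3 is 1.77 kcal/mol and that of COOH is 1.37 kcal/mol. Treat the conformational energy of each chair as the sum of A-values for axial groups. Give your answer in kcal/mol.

0.40 kcal/mol

C1 and C3 have the same parity, so for the trans isomer the two substituents are one axial and one equatorial in each chair.
Chair I (methyl axial, carboxyl equatorial): E = 1.77 kcal/mol.
Chair II (methyl equatorial, carboxyl axial): E = 1.37 kcal/mol.
ΔE = 1.77 − 1.37 = 0.40 kcal/mol; chair II is more stable.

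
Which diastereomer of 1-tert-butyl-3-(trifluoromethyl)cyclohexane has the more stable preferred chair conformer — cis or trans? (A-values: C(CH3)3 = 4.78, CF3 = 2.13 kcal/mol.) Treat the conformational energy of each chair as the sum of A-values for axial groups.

At 1,3 positions (parity same): cis → (e,e or a,a); trans → (a,e or e,a).
Best chair for cis: E = 0.00 kcal/mol; best chair for trans: E = 2.13 kcal/mol.
The cis isomer is lower by 2.13 kcal/mol.

cis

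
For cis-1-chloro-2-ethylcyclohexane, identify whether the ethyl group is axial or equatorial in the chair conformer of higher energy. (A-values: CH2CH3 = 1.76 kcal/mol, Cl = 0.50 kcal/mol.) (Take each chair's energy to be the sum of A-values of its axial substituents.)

C1 and C2 have opposite parity, so for the cis isomer the two substituents are one axial and one equatorial in each chair.
Chair I (ethyl axial, chloro equatorial): E = 1.76 kcal/mol.
Chair II (ethyl equatorial, chloro axial): E = 0.50 kcal/mol.
Chair I is the less stable (higher-energy) conformer, and in that chair the ethyl group is axial.

axial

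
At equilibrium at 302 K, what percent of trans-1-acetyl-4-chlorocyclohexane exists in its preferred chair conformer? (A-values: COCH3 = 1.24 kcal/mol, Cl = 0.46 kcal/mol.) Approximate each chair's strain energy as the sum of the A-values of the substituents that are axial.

C1 and C4 have opposite parity, so for the trans isomer the two substituents are e,e in one chair and a,a in the other.
Chair I (acetyl axial, chloro axial): E = 1.70 kcal/mol; chair II (acetyl equatorial, chloro equatorial): E = 0.00 kcal/mol.
ΔG = 1.70 kcal/mol between the two chairs.
K = exp(ΔG/RT) with R = 1.987×10⁻³ kcal mol⁻¹ K⁻¹ and T = 302 K gives K ≈ 17.
Fraction in the lower-energy chair = K/(K+1) = 94.4%.

94.4%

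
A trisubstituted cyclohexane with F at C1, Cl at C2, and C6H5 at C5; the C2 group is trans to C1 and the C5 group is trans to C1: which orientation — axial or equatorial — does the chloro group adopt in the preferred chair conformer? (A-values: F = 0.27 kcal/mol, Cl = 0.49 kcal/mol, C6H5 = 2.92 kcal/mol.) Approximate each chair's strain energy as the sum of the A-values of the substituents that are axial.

axial

Chair I (fluoro axial, chloro axial, phenyl equatorial): E = 0.76 kcal/mol.
Chair II (fluoro equatorial, chloro equatorial, phenyl axial): E = 2.92 kcal/mol.
Chair I is the more stable (lower-energy) conformer, and in that chair the chloro group is axial.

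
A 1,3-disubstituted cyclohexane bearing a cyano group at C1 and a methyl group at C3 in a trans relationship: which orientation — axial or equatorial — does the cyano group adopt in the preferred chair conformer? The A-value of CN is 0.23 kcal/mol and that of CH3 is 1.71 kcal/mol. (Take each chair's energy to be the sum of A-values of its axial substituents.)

C1 and C3 have the same parity, so for the trans isomer the two substituents are one axial and one equatorial in each chair.
Chair I (cyano axial, methyl equatorial): E = 0.23 kcal/mol.
Chair II (cyano equatorial, methyl axial): E = 1.71 kcal/mol.
Chair I is the more stable (lower-energy) conformer, and in that chair the cyano group is axial.

axial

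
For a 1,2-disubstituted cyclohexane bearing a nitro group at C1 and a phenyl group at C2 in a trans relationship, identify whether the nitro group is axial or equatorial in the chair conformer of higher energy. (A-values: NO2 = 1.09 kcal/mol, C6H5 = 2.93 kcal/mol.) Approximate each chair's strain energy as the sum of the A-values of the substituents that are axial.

axial

C1 and C2 have opposite parity, so for the trans isomer the two substituents are e,e in one chair and a,a in the other.
Chair I (nitro axial, phenyl axial): E = 4.02 kcal/mol.
Chair II (nitro equatorial, phenyl equatorial): E = 0.00 kcal/mol.
Chair I is the less stable (higher-energy) conformer, and in that chair the nitro group is axial.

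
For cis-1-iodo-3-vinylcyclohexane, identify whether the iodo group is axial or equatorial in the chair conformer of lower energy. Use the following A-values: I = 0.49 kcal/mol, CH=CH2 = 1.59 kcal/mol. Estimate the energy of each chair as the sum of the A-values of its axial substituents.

C1 and C3 have the same parity, so for the cis isomer the two substituents are e,e in one chair and a,a in the other.
Chair I (iodo axial, vinyl axial): E = 2.08 kcal/mol.
Chair II (iodo equatorial, vinyl equatorial): E = 0.00 kcal/mol.
Chair II is the more stable (lower-energy) conformer, and in that chair the iodo group is equatorial.

equatorial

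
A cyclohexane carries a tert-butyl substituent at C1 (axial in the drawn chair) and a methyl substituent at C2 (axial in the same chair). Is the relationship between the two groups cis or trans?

trans

C1 and C2 have opposite parity, so their axial bonds point in opposite directions.
With opposite-parity carbons, two substituents on the same face are one axial and one equatorial; opposite faces give both axial or both equatorial.
Here the groups are axial/axial → opposite face → trans.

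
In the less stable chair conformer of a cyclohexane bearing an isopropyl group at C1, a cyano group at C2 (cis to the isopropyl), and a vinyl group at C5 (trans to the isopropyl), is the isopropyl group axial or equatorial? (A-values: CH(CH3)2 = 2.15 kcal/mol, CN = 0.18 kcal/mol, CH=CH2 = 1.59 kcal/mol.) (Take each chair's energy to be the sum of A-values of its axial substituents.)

Chair I (isopropyl axial, cyano equatorial, vinyl equatorial): E = 2.15 kcal/mol.
Chair II (isopropyl equatorial, cyano axial, vinyl axial): E = 1.77 kcal/mol.
Chair I is the less stable (higher-energy) conformer, and in that chair the isopropyl group is axial.

axial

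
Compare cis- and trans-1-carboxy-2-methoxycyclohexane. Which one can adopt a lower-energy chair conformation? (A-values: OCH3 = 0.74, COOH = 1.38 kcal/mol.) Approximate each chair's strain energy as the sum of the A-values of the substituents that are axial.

trans

At 1,2 positions (parity opposite): cis → (a,e or e,a); trans → (e,e or a,a).
Best chair for cis: E = 0.74 kcal/mol; best chair for trans: E = 0.00 kcal/mol.
The trans isomer is lower by 0.74 kcal/mol.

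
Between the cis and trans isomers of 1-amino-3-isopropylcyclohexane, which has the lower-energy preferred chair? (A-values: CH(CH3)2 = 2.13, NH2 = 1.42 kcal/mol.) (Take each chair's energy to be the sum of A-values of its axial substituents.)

At 1,3 positions (parity same): cis → (e,e or a,a); trans → (a,e or e,a).
Best chair for cis: E = 0.00 kcal/mol; best chair for trans: E = 1.42 kcal/mol.
The cis isomer is lower by 1.42 kcal/mol.

cis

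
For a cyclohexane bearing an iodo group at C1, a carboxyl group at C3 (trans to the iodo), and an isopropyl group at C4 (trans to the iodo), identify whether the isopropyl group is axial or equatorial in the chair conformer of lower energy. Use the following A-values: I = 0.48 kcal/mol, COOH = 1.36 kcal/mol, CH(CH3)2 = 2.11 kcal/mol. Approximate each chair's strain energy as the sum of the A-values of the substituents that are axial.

Chair I (iodo axial, carboxyl equatorial, isopropyl axial): E = 2.59 kcal/mol.
Chair II (iodo equatorial, carboxyl axial, isopropyl equatorial): E = 1.36 kcal/mol.
Chair II is the more stable (lower-energy) conformer, and in that chair the isopropyl group is equatorial.

equatorial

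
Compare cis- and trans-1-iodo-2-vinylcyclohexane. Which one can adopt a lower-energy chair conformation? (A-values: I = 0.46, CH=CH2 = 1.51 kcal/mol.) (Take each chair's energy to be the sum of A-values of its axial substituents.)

At 1,2 positions (parity opposite): cis → (a,e or e,a); trans → (e,e or a,a).
Best chair for cis: E = 0.46 kcal/mol; best chair for trans: E = 0.00 kcal/mol.
The trans isomer is lower by 0.46 kcal/mol.

trans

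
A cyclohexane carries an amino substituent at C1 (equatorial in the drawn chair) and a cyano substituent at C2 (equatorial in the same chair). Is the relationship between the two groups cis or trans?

C1 and C2 have opposite parity, so their axial bonds point in opposite directions.
With opposite-parity carbons, two substituents on the same face are one axial and one equatorial; opposite faces give both axial or both equatorial.
Here the groups are equatorial/equatorial → opposite face → trans.

trans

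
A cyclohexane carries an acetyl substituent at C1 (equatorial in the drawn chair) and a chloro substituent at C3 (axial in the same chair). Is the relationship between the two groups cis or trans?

trans

C1 and C3 have the same parity, so their axial bonds point in the same direction.
With same-parity carbons, two substituents on the same face are both axial or both equatorial; opposite faces give one of each.
Here the groups are equatorial/axial → opposite face → trans.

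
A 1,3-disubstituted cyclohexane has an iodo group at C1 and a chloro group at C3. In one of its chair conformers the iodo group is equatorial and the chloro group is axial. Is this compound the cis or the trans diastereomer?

trans

C1 and C3 have the same parity, so their axial bonds point in the same direction.
With same-parity carbons, two substituents on the same face are both axial or both equatorial; opposite faces give one of each.
Here the groups are equatorial/axial → opposite face → trans.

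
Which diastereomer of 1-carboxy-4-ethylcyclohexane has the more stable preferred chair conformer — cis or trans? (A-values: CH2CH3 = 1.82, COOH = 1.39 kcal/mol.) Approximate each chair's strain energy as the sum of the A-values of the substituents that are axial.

trans

At 1,4 positions (parity opposite): cis → (a,e or e,a); trans → (e,e or a,a).
Best chair for cis: E = 1.39 kcal/mol; best chair for trans: E = 0.00 kcal/mol.
The trans isomer is lower by 1.39 kcal/mol.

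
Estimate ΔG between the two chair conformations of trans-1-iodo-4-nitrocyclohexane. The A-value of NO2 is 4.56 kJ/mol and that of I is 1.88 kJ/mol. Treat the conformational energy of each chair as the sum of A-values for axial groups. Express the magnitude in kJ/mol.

C1 and C4 have opposite parity, so for the trans isomer the two substituents are e,e in one chair and a,a in the other.
Chair I (nitro axial, iodo axial): E = 6.44 kJ/mol.
Chair II (nitro equatorial, iodo equatorial): E = 0.00 kJ/mol.
ΔE = 6.44 − 0.00 = 6.44 kJ/mol; chair II is more stable.

6.44 kJ/mol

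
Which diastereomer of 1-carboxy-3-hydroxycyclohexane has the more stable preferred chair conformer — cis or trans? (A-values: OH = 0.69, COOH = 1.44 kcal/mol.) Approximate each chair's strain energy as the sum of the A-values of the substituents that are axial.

At 1,3 positions (parity same): cis → (e,e or a,a); trans → (a,e or e,a).
Best chair for cis: E = 0.00 kcal/mol; best chair for trans: E = 0.69 kcal/mol.
The cis isomer is lower by 0.69 kcal/mol.

cis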